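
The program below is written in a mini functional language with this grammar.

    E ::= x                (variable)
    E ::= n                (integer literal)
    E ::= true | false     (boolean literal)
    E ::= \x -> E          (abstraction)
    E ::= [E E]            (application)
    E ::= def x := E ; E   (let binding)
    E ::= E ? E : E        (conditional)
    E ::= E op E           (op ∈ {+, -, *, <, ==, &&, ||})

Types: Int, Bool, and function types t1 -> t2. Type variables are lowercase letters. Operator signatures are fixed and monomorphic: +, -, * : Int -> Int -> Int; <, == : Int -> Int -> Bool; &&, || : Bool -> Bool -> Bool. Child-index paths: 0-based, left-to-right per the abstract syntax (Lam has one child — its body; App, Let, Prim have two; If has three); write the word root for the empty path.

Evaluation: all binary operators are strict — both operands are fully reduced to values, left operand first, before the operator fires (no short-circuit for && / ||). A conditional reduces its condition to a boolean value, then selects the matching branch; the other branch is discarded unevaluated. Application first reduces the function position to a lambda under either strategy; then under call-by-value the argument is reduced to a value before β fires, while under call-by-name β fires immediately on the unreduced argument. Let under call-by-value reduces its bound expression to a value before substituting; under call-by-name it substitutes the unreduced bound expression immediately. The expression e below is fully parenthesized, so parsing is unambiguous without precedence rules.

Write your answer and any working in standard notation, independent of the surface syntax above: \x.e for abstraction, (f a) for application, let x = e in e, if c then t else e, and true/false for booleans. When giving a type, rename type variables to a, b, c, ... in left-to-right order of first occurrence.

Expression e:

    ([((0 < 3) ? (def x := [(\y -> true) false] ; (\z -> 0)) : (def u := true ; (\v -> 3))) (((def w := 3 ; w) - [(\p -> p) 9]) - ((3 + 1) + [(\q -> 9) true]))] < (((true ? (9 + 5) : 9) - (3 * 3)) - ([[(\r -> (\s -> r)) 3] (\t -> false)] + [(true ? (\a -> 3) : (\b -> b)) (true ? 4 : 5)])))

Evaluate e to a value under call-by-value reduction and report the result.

Answer: false

Derivation:
step 0: (((if (0 < 3) then (let x = ((\y.true) false) in (\z.0)) else (let u = true in (\v.3))) (((let w = 3 in w) - ((\p.p) 9)) - ((3 + 1) + ((\q.9) true)))) < (((if true then (9 + 5) else 9) - (3 * 3)) - ((((\r.(\s.r)) 3) (\t.false)) + ((if true then (\a.3) else (\b.b)) (if true then 4 else 5)))))
step 1: [delta@0.0.0] (((if true then (let x = ((\y.true) false) in (\z.0)) else (let u = true in (\v.3))) (((let w = 3 in w) - ((\p.p) 9)) - ((3 + 1) + ((\q.9) true)))) < (((if true then (9 + 5) else 9) - (3 * 3)) - ((((\r.(\s.r)) 3) (\t.false)) + ((if true then (\a.3) else (\b.b)) (if true then 4 else 5)))))
step 2: [if@0.0] (((let x = ((\y.true) false) in (\z.0)) (((let w = 3 in w) - ((\p.p) 9)) - ((3 + 1) + ((\q.9) true)))) < (((if true then (9 + 5) else 9) - (3 * 3)) - ((((\r.(\s.r)) 3) (\t.false)) + ((if true then (\a.3) else (\b.b)) (if true then 4 else 5)))))
step 3: [beta@0.0.0] (((let x = true in (\z.0)) (((let w = 3 in w) - ((\p.p) 9)) - ((3 + 1) + ((\q.9) true)))) < (((if true then (9 + 5) else 9) - (3 * 3)) - ((((\r.(\s.r)) 3) (\t.false)) + ((if true then (\a.3) else (\b.b)) (if true then 4 else 5)))))
step 4: [let@0.0] (((\z.0) (((let w = 3 in w) - ((\p.p) 9)) - ((3 + 1) + ((\q.9) true)))) < (((if true then (9 + 5) else 9) - (3 * 3)) - ((((\r.(\s.r)) 3) (\t.false)) + ((if true then (\a.3) else (\b.b)) (if true then 4 else 5)))))
step 5: [let@0.1.0.0] (((\z.0) ((3 - ((\p.p) 9)) - ((3 + 1) + ((\q.9) true)))) < (((if true then (9 + 5) else 9) - (3 * 3)) - ((((\r.(\s.r)) 3) (\t.false)) + ((if true then (\a.3) else (\b.b)) (if true then 4 else 5)))))
step 6: [beta@0.1.0.1] (((\z.0) ((3 - 9) - ((3 + 1) + ((\q.9) true)))) < (((if true then (9 + 5) else 9) - (3 * 3)) - ((((\r.(\s.r)) 3) (\t.false)) + ((if true then (\a.3) else (\b.b)) (if true then 4 else 5)))))
step 7: [delta@0.1.0] (((\z.0) (-6 - ((3 + 1) + ((\q.9) true)))) < (((if true then (9 + 5) else 9) - (3 * 3)) - ((((\r.(\s.r)) 3) (\t.false)) + ((if true then (\a.3) else (\b.b)) (if true then 4 else 5)))))
step 8: [delta@0.1.1.0] (((\z.0) (-6 - (4 + ((\q.9) true)))) < (((if true then (9 + 5) else 9) - (3 * 3)) - ((((\r.(\s.r)) 3) (\t.false)) + ((if true then (\a.3) else (\b.b)) (if true then 4 else 5)))))
step 9: [beta@0.1.1.1] (((\z.0) (-6 - (4 + 9))) < (((if true then (9 + 5) else 9) - (3 * 3)) - ((((\r.(\s.r)) 3) (\t.false)) + ((if true then (\a.3) else (\b.b)) (if true then 4 else 5)))))
step 10: [delta@0.1.1] (((\z.0) (-6 - 13)) < (((if true then (9 + 5) else 9) - (3 * 3)) - ((((\r.(\s.r)) 3) (\t.false)) + ((if true then (\a.3) else (\b.b)) (if true then 4 else 5)))))
step 11: [delta@0.1] (((\z.0) -19) < (((if true then (9 + 5) else 9) - (3 * 3)) - ((((\r.(\s.r)) 3) (\t.false)) + ((if true then (\a.3) else (\b.b)) (if true then 4 else 5)))))
step 12: [beta@0] (0 < (((if true then (9 + 5) else 9) - (3 * 3)) - ((((\r.(\s.r)) 3) (\t.false)) + ((if true then (\a.3) else (\b.b)) (if true then 4 else 5)))))
step 13: [if@1.0.0] (0 < (((9 + 5) - (3 * 3)) - ((((\r.(\s.r)) 3) (\t.false)) + ((if true then (\a.3) else (\b.b)) (if true then 4 else 5)))))
step 14: [delta@1.0.0] (0 < ((14 - (3 * 3)) - ((((\r.(\s.r)) 3) (\t.false)) + ((if true then (\a.3) else (\b.b)) (if true then 4 else 5)))))
step 15: [delta@1.0.1] (0 < ((14 - 9) - ((((\r.(\s.r)) 3) (\t.false)) + ((if true then (\a.3) else (\b.b)) (if true then 4 else 5)))))
step 16: [delta@1.0] (0 < (5 - ((((\r.(\s.r)) 3) (\t.false)) + ((if true then (\a.3) else (\b.b)) (if true then 4 else 5)))))
step 17: [beta@1.1.0.0] (0 < (5 - (((\s.3) (\t.false)) + ((if true then (\a.3) else (\b.b)) (if true then 4 else 5)))))
step 18: [beta@1.1.0] (0 < (5 - (3 + ((if true then (\a.3) else (\b.b)) (if true then 4 else 5)))))
step 19: [if@1.1.1.0] (0 < (5 - (3 + ((\a.3) (if true then 4 else 5)))))
step 20: [if@1.1.1.1] (0 < (5 - (3 + ((\a.3) 4))))
step 21: [beta@1.1.1] (0 < (5 - (3 + 3)))
step 22: [delta@1.1] (0 < (5 - 6))
step 23: [delta@1] (0 < -1)
step 24: [delta@root] false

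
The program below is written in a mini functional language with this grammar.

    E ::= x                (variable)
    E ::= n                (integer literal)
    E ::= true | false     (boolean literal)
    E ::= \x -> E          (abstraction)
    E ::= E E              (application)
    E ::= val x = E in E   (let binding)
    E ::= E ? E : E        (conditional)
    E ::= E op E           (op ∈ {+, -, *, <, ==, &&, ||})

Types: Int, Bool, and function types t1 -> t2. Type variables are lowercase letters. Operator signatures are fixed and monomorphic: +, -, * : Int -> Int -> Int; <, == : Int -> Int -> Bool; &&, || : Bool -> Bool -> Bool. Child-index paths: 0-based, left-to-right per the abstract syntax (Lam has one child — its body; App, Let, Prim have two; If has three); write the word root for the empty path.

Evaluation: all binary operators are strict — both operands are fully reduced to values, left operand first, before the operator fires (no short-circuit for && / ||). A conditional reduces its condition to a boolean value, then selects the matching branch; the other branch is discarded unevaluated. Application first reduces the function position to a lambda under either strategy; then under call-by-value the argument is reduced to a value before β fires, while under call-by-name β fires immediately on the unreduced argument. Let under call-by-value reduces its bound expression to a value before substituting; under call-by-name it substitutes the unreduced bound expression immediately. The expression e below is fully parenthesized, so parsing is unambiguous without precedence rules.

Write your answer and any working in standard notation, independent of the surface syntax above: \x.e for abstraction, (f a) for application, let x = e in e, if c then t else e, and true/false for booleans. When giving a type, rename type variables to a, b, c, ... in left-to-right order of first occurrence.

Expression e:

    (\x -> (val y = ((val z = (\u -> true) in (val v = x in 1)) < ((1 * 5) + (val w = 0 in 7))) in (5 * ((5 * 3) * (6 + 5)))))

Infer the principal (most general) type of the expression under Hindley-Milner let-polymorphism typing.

Answer: a -> Int

Trace:
\u._ : b -> Bool
let z : forall. b -> Bool
x : a
let v : a
  unify Int ~ Int
  unify Int ~ Int
  unify Int ~ Int
  unify Int ~ Int
let w : Int
  unify Int ~ Int
  unify Int ~ Int
let y : Bool
  unify Int ~ Int
  unify Int ~ Int
  unify Int ~ Int
  unify Int ~ Int
  unify Int ~ Int
  unify Int ~ Int
  unify Int ~ Int
  unify Int ~ Int
\x._ : a -> Int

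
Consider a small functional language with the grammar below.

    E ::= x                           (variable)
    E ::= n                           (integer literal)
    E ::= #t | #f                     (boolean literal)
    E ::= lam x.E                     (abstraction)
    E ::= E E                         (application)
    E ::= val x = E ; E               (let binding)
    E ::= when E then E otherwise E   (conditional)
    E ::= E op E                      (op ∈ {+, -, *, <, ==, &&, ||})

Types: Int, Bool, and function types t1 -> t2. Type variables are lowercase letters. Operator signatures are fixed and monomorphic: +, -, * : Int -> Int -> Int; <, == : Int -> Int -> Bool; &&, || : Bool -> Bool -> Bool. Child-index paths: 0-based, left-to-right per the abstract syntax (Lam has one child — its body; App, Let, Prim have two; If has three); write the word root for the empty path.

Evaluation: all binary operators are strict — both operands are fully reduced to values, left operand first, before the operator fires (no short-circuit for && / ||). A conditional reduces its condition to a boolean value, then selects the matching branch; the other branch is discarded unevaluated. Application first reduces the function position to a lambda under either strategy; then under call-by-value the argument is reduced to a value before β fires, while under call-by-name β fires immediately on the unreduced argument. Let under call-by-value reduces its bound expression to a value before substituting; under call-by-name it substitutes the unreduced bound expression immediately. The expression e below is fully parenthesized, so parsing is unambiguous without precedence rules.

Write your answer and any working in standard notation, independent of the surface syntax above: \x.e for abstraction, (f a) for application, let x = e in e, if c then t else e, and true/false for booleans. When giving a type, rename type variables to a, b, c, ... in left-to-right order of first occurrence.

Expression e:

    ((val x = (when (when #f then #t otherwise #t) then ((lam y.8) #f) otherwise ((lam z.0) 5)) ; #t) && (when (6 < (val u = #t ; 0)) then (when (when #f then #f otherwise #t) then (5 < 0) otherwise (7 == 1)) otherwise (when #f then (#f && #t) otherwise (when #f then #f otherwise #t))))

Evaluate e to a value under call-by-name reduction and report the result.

Answer: true

Trace:
step 0: ((let x = (if (if false then true else true) then ((\y.8) false) else ((\z.0) 5)) in true) && (if (6 < (let u = true in 0)) then (if (if false then false else true) then (5 < 0) else (7 == 1)) else (if false then (false && true) else (if false then false else true))))
step 1: [let@0] (true && (if (6 < (let u = true in 0)) then (if (if false then false else true) then (5 < 0) else (7 == 1)) else (if false then (false && true) else (if false then false else true))))
step 2: [let@1.0.1] (true && (if (6 < 0) then (if (if false then false else true) then (5 < 0) else (7 == 1)) else (if false then (false && true) else (if false then false else true))))
step 3: [delta@1.0] (true && (if false then (if (if false then false else true) then (5 < 0) else (7 == 1)) else (if false then (false && true) else (if false then false else true))))
step 4: [if@1] (true && (if false then (false && true) else (if false then false else true)))
step 5: [if@1] (true && (if false then false else true))
step 6: [if@1] (true && true)
step 7: [delta@root] true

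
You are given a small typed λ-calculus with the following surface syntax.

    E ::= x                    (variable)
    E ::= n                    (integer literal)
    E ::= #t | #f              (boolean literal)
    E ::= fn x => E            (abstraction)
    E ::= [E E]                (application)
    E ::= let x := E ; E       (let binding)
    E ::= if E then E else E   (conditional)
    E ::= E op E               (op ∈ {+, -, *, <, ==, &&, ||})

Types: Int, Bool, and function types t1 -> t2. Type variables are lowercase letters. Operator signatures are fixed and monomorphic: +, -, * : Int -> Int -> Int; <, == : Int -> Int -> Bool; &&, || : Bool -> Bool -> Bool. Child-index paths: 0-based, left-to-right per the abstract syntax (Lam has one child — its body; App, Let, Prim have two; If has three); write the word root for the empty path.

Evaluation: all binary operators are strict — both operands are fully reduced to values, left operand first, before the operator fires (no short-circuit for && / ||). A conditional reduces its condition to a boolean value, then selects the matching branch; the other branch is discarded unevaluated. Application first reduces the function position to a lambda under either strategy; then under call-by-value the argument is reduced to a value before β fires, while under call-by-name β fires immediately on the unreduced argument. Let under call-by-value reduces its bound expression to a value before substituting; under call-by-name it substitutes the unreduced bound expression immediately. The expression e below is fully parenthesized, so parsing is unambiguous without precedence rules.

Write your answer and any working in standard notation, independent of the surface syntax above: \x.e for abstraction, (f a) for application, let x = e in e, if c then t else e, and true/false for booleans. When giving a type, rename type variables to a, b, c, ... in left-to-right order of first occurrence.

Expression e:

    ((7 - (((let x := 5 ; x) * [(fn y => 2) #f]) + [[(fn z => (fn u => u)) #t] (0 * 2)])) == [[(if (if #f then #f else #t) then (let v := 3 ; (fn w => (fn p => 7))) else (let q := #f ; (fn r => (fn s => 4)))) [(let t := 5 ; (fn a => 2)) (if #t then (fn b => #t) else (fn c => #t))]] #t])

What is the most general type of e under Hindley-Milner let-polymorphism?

Answer: Bool

Derivation:
  unify Int ~ Int
let x : Int
x : Int
  unify Int ~ Int
\y._ : a -> Int
  unify a -> Int ~ Bool -> b
  unify a ~ Bool
  unify Int ~ b
_ _ : Int
  unify Int ~ Int
  unify Int ~ Int
u : d
\u._ : d -> d
\z._ : c -> d -> d
  unify c -> d -> d ~ Bool -> e
  unify c ~ Bool
  unify d -> d ~ e
_ _ : d -> d
  unify Int ~ Int
  unify Int ~ Int
  unify d -> d ~ Int -> f
  unify d ~ Int
  unify Int ~ f
_ _ : Int
  unify Int ~ Int
  unify Int ~ Int
  unify Int ~ Int
  unify Bool ~ Bool
  unify Bool ~ Bool
  unify Bool ~ Bool
let v : Int
\p._ : h -> Int
\w._ : g -> h -> Int
let q : Bool
\s._ : j -> Int
\r._ : i -> j -> Int
  unify g -> h -> Int ~ i -> j -> Int
  unify g ~ i
  unify h -> Int ~ j -> Int
  unify h ~ j
  unify Int ~ Int
let t : Int
\a._ : k -> Int
  unify Bool ~ Bool
\b._ : l -> Bool
\c._ : m -> Bool
  unify l -> Bool ~ m -> Bool
  unify l ~ m
  unify Bool ~ Bool
  unify k -> Int ~ (m -> Bool) -> n
  unify k ~ m -> Bool
  unify Int ~ n
_ _ : Int
  unify i -> j -> Int ~ Int -> o
  unify i ~ Int
  unify j -> Int ~ o
_ _ : j -> Int
  unify j -> Int ~ Bool -> p
  unify j ~ Bool
  unify Int ~ p
_ _ : Int
  unify Int ~ Int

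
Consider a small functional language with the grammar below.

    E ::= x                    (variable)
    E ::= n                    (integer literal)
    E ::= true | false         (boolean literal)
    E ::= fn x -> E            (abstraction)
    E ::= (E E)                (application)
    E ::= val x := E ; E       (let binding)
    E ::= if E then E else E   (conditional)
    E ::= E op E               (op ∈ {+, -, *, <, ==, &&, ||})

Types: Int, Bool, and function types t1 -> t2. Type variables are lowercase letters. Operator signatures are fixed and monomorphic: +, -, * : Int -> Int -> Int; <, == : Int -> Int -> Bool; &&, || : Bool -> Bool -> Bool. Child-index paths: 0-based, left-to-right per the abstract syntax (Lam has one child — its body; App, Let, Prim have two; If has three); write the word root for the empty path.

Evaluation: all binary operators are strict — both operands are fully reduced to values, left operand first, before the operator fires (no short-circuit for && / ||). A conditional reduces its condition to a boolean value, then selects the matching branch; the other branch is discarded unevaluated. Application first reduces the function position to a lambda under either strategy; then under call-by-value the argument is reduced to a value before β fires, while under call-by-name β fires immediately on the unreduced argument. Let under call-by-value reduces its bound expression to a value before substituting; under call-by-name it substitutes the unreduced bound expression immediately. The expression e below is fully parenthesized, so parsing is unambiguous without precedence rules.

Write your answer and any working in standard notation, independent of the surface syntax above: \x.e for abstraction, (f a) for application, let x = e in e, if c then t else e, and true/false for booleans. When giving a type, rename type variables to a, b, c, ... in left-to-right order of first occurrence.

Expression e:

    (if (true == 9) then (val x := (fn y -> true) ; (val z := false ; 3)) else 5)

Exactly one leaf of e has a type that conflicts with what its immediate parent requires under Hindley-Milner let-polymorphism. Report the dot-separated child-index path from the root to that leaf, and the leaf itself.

Answer: 0.0 : true

Derivation:
  unify Bool ~ Int
  FAIL: mismatch Bool ~ Int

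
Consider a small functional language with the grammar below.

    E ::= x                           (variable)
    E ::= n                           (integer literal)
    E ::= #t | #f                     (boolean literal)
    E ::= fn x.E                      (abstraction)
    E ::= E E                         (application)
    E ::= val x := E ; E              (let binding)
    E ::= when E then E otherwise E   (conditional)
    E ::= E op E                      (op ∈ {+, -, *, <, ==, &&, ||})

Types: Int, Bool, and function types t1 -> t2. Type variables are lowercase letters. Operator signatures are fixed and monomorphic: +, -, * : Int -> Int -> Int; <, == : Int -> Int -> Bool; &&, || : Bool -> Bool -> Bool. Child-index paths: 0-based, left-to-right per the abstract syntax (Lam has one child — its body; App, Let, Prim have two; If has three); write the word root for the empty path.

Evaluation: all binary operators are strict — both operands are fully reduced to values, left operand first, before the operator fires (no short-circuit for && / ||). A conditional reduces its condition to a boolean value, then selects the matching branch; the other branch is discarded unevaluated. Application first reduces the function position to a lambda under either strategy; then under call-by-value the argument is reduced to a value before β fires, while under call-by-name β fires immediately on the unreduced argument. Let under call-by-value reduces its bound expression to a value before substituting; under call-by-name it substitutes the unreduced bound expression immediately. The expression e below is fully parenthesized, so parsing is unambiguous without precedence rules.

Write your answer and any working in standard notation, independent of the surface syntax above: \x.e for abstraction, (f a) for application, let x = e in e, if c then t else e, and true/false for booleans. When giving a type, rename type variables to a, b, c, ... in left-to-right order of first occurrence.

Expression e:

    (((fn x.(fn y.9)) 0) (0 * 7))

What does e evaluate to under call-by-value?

Derivation:
step 0: (((\x.(\y.9)) 0) (0 * 7))
step 1: [beta@0] ((\y.9) (0 * 7))
step 2: [delta@1] ((\y.9) 0)
step 3: [beta@root] 9

Answer: 9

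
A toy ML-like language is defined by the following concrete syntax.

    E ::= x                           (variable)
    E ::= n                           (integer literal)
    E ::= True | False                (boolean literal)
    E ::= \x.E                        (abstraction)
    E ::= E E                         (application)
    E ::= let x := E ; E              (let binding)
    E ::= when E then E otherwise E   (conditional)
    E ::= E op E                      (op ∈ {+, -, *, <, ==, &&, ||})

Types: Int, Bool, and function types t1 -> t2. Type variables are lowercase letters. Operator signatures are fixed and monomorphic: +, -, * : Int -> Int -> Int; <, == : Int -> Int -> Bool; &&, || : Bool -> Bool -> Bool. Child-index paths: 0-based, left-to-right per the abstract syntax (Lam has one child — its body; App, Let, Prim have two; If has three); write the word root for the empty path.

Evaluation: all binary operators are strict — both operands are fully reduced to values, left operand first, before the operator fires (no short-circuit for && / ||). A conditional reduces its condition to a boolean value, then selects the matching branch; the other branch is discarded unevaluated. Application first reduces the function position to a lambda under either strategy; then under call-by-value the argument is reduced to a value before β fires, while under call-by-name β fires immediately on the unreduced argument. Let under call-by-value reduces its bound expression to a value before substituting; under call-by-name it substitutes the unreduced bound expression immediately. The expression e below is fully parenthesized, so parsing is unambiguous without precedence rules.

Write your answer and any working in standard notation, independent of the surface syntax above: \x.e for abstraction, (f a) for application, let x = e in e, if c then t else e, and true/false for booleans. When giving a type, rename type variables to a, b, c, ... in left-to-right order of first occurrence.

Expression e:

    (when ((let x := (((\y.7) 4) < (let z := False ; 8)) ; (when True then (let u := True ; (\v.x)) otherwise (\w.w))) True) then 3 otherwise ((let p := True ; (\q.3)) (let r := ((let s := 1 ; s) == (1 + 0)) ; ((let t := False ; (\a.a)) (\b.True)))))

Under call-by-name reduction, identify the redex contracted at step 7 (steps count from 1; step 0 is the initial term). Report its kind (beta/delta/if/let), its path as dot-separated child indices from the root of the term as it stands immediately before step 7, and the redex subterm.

Answer: delta at 0 : (7 < 8)

Derivation:
step 0: (if ((let x = (((\y.7) 4) < (let z = false in 8)) in (if true then (let u = true in (\v.x)) else (\w.w))) true) then 3 else ((let p = true in (\q.3)) (let r = ((let s = 1 in s) == (1 + 0)) in ((let t = false in (\a.a)) (\b.true)))))
step 1: [let@0.0] (if ((if true then (let u = true in (\v.(((\y.7) 4) < (let z = false in 8)))) else (\w.w)) true) then 3 else ((let p = true in (\q.3)) (let r = ((let s = 1 in s) == (1 + 0)) in ((let t = false in (\a.a)) (\b.true)))))
step 2: [if@0.0] (if ((let u = true in (\v.(((\y.7) 4) < (let z = false in 8)))) true) then 3 else ((let p = true in (\q.3)) (let r = ((let s = 1 in s) == (1 + 0)) in ((let t = false in (\a.a)) (\b.true)))))
step 3: [let@0.0] (if ((\v.(((\y.7) 4) < (let z = false in 8))) true) then 3 else ((let p = true in (\q.3)) (let r = ((let s = 1 in s) == (1 + 0)) in ((let t = false in (\a.a)) (\b.true)))))
step 4: [beta@0] (if (((\y.7) 4) < (let z = false in 8)) then 3 else ((let p = true in (\q.3)) (let r = ((let s = 1 in s) == (1 + 0)) in ((let t = false in (\a.a)) (\b.true)))))
step 5: [beta@0.0] (if (7 < (let z = false in 8)) then 3 else ((let p = true in (\q.3)) (let r = ((let s = 1 in s) == (1 + 0)) in ((let t = false in (\a.a)) (\b.true)))))
step 6: [let@0.1] (if (7 < 8) then 3 else ((let p = true in (\q.3)) (let r = ((let s = 1 in s) == (1 + 0)) in ((let t = false in (\a.a)) (\b.true)))))
step 7: [delta@0] (if true then 3 else ((let p = true in (\q.3)) (let r = ((let s = 1 in s) == (1 + 0)) in ((let t = false in (\a.a)) (\b.true)))))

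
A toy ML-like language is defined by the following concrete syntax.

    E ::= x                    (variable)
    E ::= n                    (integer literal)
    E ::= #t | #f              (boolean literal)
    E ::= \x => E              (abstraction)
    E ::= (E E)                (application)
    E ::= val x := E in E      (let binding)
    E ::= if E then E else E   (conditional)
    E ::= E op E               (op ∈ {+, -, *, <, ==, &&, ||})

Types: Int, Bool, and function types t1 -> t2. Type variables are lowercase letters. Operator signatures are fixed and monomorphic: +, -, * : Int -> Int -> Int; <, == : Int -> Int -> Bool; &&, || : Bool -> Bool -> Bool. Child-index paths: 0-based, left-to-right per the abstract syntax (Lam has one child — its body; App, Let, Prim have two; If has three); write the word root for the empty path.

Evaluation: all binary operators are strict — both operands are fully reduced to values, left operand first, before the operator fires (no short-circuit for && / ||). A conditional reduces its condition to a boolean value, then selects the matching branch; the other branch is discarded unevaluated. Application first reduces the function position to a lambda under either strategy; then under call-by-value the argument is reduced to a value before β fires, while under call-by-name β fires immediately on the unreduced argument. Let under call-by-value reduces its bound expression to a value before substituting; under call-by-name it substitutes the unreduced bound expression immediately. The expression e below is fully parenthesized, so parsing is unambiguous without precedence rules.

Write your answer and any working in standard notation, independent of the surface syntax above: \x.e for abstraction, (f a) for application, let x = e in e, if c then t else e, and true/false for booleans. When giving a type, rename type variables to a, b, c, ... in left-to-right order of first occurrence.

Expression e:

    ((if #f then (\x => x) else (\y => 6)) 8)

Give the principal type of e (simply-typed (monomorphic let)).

Trace:
  unify Bool ~ Bool
x : a
\x._ : a -> a
\y._ : b -> Int
  unify a -> a ~ b -> Int
  unify a ~ b
  unify b ~ Int
  unify Int -> Int ~ Int -> c
  unify Int ~ Int
  unify Int ~ c
_ _ : Int

Answer: Int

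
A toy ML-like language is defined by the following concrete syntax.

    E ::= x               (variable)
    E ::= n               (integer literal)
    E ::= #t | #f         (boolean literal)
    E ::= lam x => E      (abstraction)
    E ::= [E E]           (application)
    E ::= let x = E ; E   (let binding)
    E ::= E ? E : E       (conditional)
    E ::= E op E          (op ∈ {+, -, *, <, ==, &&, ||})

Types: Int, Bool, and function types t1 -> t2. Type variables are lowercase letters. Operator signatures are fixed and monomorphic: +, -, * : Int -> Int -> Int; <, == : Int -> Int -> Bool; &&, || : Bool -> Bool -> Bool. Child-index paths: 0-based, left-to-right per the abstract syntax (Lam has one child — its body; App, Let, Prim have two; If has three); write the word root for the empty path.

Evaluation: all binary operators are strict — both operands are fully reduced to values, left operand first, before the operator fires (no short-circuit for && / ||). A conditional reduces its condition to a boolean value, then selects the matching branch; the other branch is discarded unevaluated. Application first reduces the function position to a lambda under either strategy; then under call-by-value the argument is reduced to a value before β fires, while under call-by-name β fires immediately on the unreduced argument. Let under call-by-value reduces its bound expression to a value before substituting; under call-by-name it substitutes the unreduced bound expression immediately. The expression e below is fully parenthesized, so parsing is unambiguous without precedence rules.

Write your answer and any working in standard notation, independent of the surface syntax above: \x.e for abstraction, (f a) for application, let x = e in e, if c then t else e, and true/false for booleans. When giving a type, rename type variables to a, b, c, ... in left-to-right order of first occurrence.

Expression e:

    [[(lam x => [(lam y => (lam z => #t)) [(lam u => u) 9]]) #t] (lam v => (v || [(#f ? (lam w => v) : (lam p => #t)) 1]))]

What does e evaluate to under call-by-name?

Derivation:
step 0: (((\x.((\y.(\z.true)) ((\u.u) 9))) true) (\v.(v || ((if false then (\w.v) else (\p.true)) 1))))
step 1: [beta@0] (((\y.(\z.true)) ((\u.u) 9)) (\v.(v || ((if false then (\w.v) else (\p.true)) 1))))
step 2: [beta@0] ((\z.true) (\v.(v || ((if false then (\w.v) else (\p.true)) 1))))
step 3: [beta@root] true

Answer: true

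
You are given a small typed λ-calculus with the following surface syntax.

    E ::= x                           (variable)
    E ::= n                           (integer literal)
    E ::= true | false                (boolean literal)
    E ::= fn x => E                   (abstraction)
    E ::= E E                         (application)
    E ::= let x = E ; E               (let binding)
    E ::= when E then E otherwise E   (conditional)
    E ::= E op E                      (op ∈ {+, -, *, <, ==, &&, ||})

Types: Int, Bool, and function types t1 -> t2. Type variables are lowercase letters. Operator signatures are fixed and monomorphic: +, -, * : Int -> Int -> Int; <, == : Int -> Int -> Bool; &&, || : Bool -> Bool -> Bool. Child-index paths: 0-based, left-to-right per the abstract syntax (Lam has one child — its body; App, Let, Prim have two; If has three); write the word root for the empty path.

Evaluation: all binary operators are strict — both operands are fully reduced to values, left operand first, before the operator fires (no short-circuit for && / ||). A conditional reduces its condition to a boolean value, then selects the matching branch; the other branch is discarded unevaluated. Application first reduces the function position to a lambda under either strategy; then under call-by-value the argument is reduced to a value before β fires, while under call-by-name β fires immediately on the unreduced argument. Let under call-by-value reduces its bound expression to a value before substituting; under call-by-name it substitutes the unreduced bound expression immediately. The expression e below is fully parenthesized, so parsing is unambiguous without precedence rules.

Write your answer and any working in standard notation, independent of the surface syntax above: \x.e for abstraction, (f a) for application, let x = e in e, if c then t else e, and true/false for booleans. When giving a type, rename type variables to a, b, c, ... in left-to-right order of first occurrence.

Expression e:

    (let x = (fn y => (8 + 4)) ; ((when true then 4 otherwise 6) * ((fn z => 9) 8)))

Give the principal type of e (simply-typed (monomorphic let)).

Working:
  unify Int ~ Int
  unify Int ~ Int
\y._ : a -> Int
let x : a -> Int
  unify Bool ~ Bool
  unify Int ~ Int
  unify Int ~ Int
\z._ : b -> Int
  unify b -> Int ~ Int -> c
  unify b ~ Int
  unify Int ~ c
_ _ : Int
  unify Int ~ Int

Answer: Int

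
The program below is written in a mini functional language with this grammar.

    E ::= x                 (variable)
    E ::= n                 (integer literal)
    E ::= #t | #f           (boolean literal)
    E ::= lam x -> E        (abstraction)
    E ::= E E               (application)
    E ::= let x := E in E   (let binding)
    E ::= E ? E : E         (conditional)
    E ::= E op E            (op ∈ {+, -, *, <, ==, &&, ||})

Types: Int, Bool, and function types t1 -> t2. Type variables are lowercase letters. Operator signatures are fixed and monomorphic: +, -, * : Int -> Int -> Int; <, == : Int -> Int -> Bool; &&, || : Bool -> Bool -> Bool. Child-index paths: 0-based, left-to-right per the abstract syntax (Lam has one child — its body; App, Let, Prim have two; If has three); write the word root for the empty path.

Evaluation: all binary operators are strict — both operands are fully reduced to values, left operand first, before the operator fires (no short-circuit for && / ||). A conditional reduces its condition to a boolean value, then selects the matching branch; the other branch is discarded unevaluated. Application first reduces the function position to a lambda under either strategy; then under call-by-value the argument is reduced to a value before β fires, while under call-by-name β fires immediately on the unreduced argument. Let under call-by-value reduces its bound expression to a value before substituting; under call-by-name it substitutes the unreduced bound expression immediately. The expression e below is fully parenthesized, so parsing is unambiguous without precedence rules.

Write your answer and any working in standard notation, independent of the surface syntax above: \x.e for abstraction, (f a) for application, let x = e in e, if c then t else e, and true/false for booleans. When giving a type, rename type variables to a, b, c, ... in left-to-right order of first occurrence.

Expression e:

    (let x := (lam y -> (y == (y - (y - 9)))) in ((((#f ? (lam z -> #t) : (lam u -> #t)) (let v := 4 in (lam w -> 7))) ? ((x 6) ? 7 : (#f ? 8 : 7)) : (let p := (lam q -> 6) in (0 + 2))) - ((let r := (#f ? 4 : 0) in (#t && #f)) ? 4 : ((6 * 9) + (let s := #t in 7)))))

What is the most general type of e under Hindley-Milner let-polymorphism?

Answer: Int

Trace:
y : a
  unify a ~ Int
y : Int
  unify Int ~ Int
y : Int
  unify Int ~ Int
  unify Int ~ Int
  unify Int ~ Int
  unify Int ~ Int
\y._ : Int -> Bool
let x : Int -> Bool
  unify Bool ~ Bool
\z._ : b -> Bool
\u._ : c -> Bool
  unify b -> Bool ~ c -> Bool
  unify b ~ c
  unify Bool ~ Bool
let v : Int
\w._ : d -> Int
  unify c -> Bool ~ (d -> Int) -> e
  unify c ~ d -> Int
  unify Bool ~ e
_ _ : Bool
  unify Bool ~ Bool
x : Int -> Bool
  unify Int -> Bool ~ Int -> f
  unify Int ~ Int
  unify Bool ~ f
_ _ : Bool
  unify Bool ~ Bool
  unify Bool ~ Bool
  unify Int ~ Int
  unify Int ~ Int
\q._ : g -> Int
let p : forall. g -> Int
  unify Int ~ Int
  unify Int ~ Int
  unify Int ~ Int
  unify Int ~ Int
  unify Bool ~ Bool
  unify Int ~ Int
let r : Int
  unify Bool ~ Bool
  unify Bool ~ Bool
  unify Bool ~ Bool
  unify Int ~ Int
  unify Int ~ Int
  unify Int ~ Int
let s : Bool
  unify Int ~ Int
  unify Int ~ Int
  unify Int ~ Int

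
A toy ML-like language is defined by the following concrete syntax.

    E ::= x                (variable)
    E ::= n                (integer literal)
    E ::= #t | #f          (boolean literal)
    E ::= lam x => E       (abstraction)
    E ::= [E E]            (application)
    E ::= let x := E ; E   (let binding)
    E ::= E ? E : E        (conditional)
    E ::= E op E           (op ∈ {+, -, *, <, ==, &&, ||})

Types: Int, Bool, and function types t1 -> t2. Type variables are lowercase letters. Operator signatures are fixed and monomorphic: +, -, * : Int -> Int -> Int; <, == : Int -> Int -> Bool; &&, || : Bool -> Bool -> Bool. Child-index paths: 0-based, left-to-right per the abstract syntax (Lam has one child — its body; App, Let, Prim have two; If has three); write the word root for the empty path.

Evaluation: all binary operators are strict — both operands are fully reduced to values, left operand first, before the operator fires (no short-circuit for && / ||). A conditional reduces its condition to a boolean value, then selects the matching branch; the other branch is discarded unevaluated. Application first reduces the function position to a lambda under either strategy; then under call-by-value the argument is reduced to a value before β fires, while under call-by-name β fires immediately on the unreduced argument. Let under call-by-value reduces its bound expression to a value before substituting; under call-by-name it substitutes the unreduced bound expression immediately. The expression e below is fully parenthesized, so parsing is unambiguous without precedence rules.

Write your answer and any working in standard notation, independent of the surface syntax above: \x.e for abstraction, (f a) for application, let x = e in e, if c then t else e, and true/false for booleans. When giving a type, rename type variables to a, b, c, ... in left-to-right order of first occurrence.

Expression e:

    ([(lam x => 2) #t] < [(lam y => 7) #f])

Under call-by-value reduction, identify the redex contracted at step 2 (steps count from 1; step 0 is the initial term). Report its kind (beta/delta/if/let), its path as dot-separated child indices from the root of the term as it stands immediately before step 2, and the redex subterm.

Answer: beta at 1 : ((\y.7) false)

Trace:
step 0: (((\x.2) true) < ((\y.7) false))
step 1: [beta@0] (2 < ((\y.7) false))
step 2: [beta@1] (2 < 7)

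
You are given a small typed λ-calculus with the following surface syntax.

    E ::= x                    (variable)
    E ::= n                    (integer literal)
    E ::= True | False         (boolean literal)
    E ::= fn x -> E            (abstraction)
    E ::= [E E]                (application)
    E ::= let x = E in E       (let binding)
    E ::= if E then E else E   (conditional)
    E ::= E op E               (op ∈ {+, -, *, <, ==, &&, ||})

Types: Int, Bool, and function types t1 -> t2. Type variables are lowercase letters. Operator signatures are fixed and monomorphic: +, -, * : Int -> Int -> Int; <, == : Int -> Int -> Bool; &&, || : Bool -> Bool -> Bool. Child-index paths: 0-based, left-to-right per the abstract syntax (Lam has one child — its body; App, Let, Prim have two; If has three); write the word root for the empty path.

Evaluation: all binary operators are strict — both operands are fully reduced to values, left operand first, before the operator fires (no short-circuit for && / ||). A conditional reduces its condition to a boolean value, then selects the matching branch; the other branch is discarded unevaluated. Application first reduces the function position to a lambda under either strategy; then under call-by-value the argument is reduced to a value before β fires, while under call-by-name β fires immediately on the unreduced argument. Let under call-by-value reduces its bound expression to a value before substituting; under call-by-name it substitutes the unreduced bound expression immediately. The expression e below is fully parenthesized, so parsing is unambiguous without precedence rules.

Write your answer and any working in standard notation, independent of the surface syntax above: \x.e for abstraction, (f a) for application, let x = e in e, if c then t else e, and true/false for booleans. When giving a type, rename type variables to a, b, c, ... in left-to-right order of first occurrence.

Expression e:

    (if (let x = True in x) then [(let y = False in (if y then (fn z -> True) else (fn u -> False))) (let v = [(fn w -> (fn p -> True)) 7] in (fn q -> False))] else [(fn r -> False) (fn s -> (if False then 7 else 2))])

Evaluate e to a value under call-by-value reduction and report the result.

Answer: false

Working:
step 0: (if (let x = true in x) then ((let y = false in (if y then (\z.true) else (\u.false))) (let v = ((\w.(\p.true)) 7) in (\q.false))) else ((\r.false) (\s.(if false then 7 else 2))))
step 1: [let@0] (if true then ((let y = false in (if y then (\z.true) else (\u.false))) (let v = ((\w.(\p.true)) 7) in (\q.false))) else ((\r.false) (\s.(if false then 7 else 2))))
step 2: [if@root] ((let y = false in (if y then (\z.true) else (\u.false))) (let v = ((\w.(\p.true)) 7) in (\q.false)))
step 3: [let@0] ((if false then (\z.true) else (\u.false)) (let v = ((\w.(\p.true)) 7) in (\q.false)))
step 4: [if@0] ((\u.false) (let v = ((\w.(\p.true)) 7) in (\q.false)))
step 5: [beta@1.0] ((\u.false) (let v = (\p.true) in (\q.false)))
step 6: [let@1] ((\u.false) (\q.false))
step 7: [beta@root] false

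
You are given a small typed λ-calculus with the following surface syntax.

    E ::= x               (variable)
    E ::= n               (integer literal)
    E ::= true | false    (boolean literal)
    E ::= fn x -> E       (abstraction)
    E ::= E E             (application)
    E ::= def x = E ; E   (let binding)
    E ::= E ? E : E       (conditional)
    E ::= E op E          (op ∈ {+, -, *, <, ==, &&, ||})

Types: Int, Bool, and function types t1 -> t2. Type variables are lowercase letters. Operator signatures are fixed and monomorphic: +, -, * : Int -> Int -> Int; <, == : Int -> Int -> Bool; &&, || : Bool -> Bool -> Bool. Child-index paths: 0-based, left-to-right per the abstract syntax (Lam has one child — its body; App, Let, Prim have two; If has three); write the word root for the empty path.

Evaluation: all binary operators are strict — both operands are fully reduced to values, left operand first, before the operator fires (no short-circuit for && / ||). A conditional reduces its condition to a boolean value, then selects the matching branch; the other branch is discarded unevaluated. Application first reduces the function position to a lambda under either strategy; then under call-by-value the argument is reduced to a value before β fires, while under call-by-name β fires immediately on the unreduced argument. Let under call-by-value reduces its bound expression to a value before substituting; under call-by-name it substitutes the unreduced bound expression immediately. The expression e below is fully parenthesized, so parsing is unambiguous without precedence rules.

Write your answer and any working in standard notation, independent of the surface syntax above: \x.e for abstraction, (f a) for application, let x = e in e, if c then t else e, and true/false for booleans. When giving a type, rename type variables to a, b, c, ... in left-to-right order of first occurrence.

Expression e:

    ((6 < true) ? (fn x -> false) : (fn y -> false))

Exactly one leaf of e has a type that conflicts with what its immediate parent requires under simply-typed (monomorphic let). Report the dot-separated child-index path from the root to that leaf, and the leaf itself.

Answer: 0.1 : true

Trace:
  unify Int ~ Int
  unify Bool ~ Int
  FAIL: mismatch Bool ~ Int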